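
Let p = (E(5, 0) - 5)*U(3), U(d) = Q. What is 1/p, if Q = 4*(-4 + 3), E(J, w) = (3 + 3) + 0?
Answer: -¼ ≈ -0.25000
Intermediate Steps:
E(J, w) = 6 (E(J, w) = 6 + 0 = 6)
Q = -4 (Q = 4*(-1) = -4)
U(d) = -4
p = -4 (p = (6 - 5)*(-4) = 1*(-4) = -4)
1/p = 1/(-4) = -¼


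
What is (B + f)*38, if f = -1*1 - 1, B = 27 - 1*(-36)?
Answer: 2318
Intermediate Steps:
B = 63 (B = 27 + 36 = 63)
f = -2 (f = -1 - 1 = -2)
(B + f)*38 = (63 - 2)*38 = 61*38 = 2318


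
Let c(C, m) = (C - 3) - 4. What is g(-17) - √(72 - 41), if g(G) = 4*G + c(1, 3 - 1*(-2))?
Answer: -74 - √31 ≈ -79.568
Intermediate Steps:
c(C, m) = -7 + C (c(C, m) = (-3 + C) - 4 = -7 + C)
g(G) = -6 + 4*G (g(G) = 4*G + (-7 + 1) = 4*G - 6 = -6 + 4*G)
g(-17) - √(72 - 41) = (-6 + 4*(-17)) - √(72 - 41) = (-6 - 68) - √31 = -74 - √31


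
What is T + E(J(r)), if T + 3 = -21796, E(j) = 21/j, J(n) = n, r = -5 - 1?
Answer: -43605/2 ≈ -21803.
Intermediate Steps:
r = -6
T = -21799 (T = -3 - 21796 = -21799)
T + E(J(r)) = -21799 + 21/(-6) = -21799 + 21*(-1/6) = -21799 - 7/2 = -43605/2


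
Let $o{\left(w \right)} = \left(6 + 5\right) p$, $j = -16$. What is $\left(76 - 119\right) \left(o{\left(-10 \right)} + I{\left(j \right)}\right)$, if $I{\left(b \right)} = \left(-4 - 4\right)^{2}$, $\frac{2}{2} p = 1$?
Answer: $-3225$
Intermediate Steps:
$p = 1$
$o{\left(w \right)} = 11$ ($o{\left(w \right)} = \left(6 + 5\right) 1 = 11 \cdot 1 = 11$)
$I{\left(b \right)} = 64$ ($I{\left(b \right)} = \left(-8\right)^{2} = 64$)
$\left(76 - 119\right) \left(o{\left(-10 \right)} + I{\left(j \right)}\right) = \left(76 - 119\right) \left(11 + 64\right) = \left(-43\right) 75 = -3225$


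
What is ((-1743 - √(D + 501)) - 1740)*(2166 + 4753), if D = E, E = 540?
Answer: -24098877 - 6919*√1041 ≈ -2.4322e+7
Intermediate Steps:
D = 540
((-1743 - √(D + 501)) - 1740)*(2166 + 4753) = ((-1743 - √(540 + 501)) - 1740)*(2166 + 4753) = ((-1743 - √1041) - 1740)*6919 = (-3483 - √1041)*6919 = -24098877 - 6919*√1041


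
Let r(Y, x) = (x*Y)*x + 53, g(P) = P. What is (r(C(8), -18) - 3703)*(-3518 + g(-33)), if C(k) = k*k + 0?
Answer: -60672386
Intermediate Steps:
C(k) = k² (C(k) = k² + 0 = k²)
r(Y, x) = 53 + Y*x² (r(Y, x) = (Y*x)*x + 53 = Y*x² + 53 = 53 + Y*x²)
(r(C(8), -18) - 3703)*(-3518 + g(-33)) = ((53 + 8²*(-18)²) - 3703)*(-3518 - 33) = ((53 + 64*324) - 3703)*(-3551) = ((53 + 20736) - 3703)*(-3551) = (20789 - 3703)*(-3551) = 17086*(-3551) = -60672386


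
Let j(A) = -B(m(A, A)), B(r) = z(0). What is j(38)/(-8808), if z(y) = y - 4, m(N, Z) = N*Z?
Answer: -1/2202 ≈ -0.00045413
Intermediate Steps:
z(y) = -4 + y
B(r) = -4 (B(r) = -4 + 0 = -4)
j(A) = 4 (j(A) = -1*(-4) = 4)
j(38)/(-8808) = 4/(-8808) = 4*(-1/8808) = -1/2202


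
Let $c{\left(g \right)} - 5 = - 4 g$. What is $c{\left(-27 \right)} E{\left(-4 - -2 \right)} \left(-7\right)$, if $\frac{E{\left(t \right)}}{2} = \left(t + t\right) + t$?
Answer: $9492$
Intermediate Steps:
$E{\left(t \right)} = 6 t$ ($E{\left(t \right)} = 2 \left(\left(t + t\right) + t\right) = 2 \left(2 t + t\right) = 2 \cdot 3 t = 6 t$)
$c{\left(g \right)} = 5 - 4 g$
$c{\left(-27 \right)} E{\left(-4 - -2 \right)} \left(-7\right) = \left(5 - -108\right) 6 \left(-4 - -2\right) \left(-7\right) = \left(5 + 108\right) 6 \left(-4 + 2\right) \left(-7\right) = 113 \cdot 6 \left(-2\right) \left(-7\right) = 113 \left(\left(-12\right) \left(-7\right)\right) = 113 \cdot 84 = 9492$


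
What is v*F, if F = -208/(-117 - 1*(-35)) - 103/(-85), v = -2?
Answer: -26126/3485 ≈ -7.4967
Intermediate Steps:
F = 13063/3485 (F = -208/(-117 + 35) - 103*(-1/85) = -208/(-82) + 103/85 = -208*(-1/82) + 103/85 = 104/41 + 103/85 = 13063/3485 ≈ 3.7483)
v*F = -2*13063/3485 = -26126/3485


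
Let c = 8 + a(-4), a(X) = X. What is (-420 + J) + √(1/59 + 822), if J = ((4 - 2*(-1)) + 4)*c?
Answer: -380 + √2861441/59 ≈ -351.33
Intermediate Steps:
c = 4 (c = 8 - 4 = 4)
J = 40 (J = ((4 - 2*(-1)) + 4)*4 = ((4 + 2) + 4)*4 = (6 + 4)*4 = 10*4 = 40)
(-420 + J) + √(1/59 + 822) = (-420 + 40) + √(1/59 + 822) = -380 + √(1/59 + 822) = -380 + √(48499/59) = -380 + √2861441/59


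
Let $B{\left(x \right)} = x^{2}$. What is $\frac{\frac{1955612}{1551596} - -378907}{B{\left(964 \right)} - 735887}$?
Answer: $\frac{146978135296}{75023157691} \approx 1.9591$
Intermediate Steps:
$\frac{\frac{1955612}{1551596} - -378907}{B{\left(964 \right)} - 735887} = \frac{\frac{1955612}{1551596} - -378907}{964^{2} - 735887} = \frac{1955612 \cdot \frac{1}{1551596} + \left(-1255321 + 1634228\right)}{929296 - 735887} = \frac{\frac{488903}{387899} + 378907}{193409} = \frac{146978135296}{387899} \cdot \frac{1}{193409} = \frac{146978135296}{75023157691}$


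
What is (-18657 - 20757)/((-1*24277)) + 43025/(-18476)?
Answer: -316304861/448541852 ≈ -0.70518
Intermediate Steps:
(-18657 - 20757)/((-1*24277)) + 43025/(-18476) = -39414/(-24277) + 43025*(-1/18476) = -39414*(-1/24277) - 43025/18476 = 39414/24277 - 43025/18476 = -316304861/448541852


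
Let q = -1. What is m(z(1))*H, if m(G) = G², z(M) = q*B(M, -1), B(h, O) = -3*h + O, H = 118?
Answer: 1888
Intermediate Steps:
B(h, O) = O - 3*h
z(M) = 1 + 3*M (z(M) = -(-1 - 3*M) = 1 + 3*M)
m(z(1))*H = (1 + 3*1)²*118 = (1 + 3)²*118 = 4²*118 = 16*118 = 1888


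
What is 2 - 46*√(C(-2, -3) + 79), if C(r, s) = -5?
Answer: 2 - 46*√74 ≈ -393.71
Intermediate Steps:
2 - 46*√(C(-2, -3) + 79) = 2 - 46*√(-5 + 79) = 2 - 46*√74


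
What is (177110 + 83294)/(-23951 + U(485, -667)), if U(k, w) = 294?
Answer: -260404/23657 ≈ -11.007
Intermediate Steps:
(177110 + 83294)/(-23951 + U(485, -667)) = (177110 + 83294)/(-23951 + 294) = 260404/(-23657) = 260404*(-1/23657) = -260404/23657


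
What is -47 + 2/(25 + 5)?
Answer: -704/15 ≈ -46.933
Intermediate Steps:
-47 + 2/(25 + 5) = -47 + 2/30 = -47 + 2*(1/30) = -47 + 1/15 = -704/15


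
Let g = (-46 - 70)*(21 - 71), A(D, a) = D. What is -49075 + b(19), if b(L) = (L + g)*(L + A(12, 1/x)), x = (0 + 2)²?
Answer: 131314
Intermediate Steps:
x = 4 (x = 2² = 4)
g = 5800 (g = -116*(-50) = 5800)
b(L) = (12 + L)*(5800 + L) (b(L) = (L + 5800)*(L + 12) = (5800 + L)*(12 + L) = (12 + L)*(5800 + L))
-49075 + b(19) = -49075 + (69600 + 19² + 5812*19) = -49075 + (69600 + 361 + 110428) = -49075 + 180389 = 131314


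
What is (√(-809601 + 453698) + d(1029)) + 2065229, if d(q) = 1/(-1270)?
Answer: 2622840829/1270 + I*√355903 ≈ 2.0652e+6 + 596.58*I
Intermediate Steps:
d(q) = -1/1270
(√(-809601 + 453698) + d(1029)) + 2065229 = (√(-809601 + 453698) - 1/1270) + 2065229 = (√(-355903) - 1/1270) + 2065229 = (I*√355903 - 1/1270) + 2065229 = (-1/1270 + I*√355903) + 2065229 = 2622840829/1270 + I*√355903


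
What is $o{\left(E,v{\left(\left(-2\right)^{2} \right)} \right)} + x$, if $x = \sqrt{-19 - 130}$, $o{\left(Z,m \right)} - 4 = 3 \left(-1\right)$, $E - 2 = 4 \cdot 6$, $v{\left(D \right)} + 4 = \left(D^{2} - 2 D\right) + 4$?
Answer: $1 + i \sqrt{149} \approx 1.0 + 12.207 i$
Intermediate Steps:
$v{\left(D \right)} = D^{2} - 2 D$ ($v{\left(D \right)} = -4 + \left(\left(D^{2} - 2 D\right) + 4\right) = -4 + \left(4 + D^{2} - 2 D\right) = D^{2} - 2 D$)
$E = 26$ ($E = 2 + 4 \cdot 6 = 2 + 24 = 26$)
$o{\left(Z,m \right)} = 1$ ($o{\left(Z,m \right)} = 4 + 3 \left(-1\right) = 4 - 3 = 1$)
$x = i \sqrt{149}$ ($x = \sqrt{-149} = i \sqrt{149} \approx 12.207 i$)
$o{\left(E,v{\left(\left(-2\right)^{2} \right)} \right)} + x = 1 + i \sqrt{149}$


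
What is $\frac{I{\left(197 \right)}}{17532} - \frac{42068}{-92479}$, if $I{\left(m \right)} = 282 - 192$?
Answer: $\frac{41436627}{90074546} \approx 0.46003$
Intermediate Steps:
$I{\left(m \right)} = 90$ ($I{\left(m \right)} = 282 - 192 = 90$)
$\frac{I{\left(197 \right)}}{17532} - \frac{42068}{-92479} = \frac{90}{17532} - \frac{42068}{-92479} = 90 \cdot \frac{1}{17532} - - \frac{42068}{92479} = \frac{5}{974} + \frac{42068}{92479} = \frac{41436627}{90074546}$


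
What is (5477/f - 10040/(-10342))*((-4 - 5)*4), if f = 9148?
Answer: -668200743/11826077 ≈ -56.502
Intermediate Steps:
(5477/f - 10040/(-10342))*((-4 - 5)*4) = (5477/9148 - 10040/(-10342))*((-4 - 5)*4) = (5477*(1/9148) - 10040*(-1/10342))*(-9*4) = (5477/9148 + 5020/5171)*(-36) = (74244527/47304308)*(-36) = -668200743/11826077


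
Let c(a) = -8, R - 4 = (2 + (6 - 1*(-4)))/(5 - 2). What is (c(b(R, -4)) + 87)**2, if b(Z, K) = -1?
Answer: 6241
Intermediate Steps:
R = 8 (R = 4 + (2 + (6 - 1*(-4)))/(5 - 2) = 4 + (2 + (6 + 4))/3 = 4 + (2 + 10)*(1/3) = 4 + 12*(1/3) = 4 + 4 = 8)
(c(b(R, -4)) + 87)**2 = (-8 + 87)**2 = 79**2 = 6241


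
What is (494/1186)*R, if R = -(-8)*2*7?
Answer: 27664/593 ≈ 46.651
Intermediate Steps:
R = 112 (R = -(-8)*14 = -8*(-14) = 112)
(494/1186)*R = (494/1186)*112 = (494*(1/1186))*112 = (247/593)*112 = 27664/593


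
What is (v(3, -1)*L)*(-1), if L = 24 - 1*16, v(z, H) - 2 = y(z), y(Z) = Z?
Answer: -40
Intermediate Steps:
v(z, H) = 2 + z
L = 8 (L = 24 - 16 = 8)
(v(3, -1)*L)*(-1) = ((2 + 3)*8)*(-1) = (5*8)*(-1) = 40*(-1) = -40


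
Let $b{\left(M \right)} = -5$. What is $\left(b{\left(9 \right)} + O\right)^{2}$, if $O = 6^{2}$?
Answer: $961$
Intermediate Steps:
$O = 36$
$\left(b{\left(9 \right)} + O\right)^{2} = \left(-5 + 36\right)^{2} = 31^{2} = 961$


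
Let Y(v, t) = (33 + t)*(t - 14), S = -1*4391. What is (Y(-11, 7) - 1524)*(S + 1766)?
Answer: 4735500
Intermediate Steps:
S = -4391
Y(v, t) = (-14 + t)*(33 + t) (Y(v, t) = (33 + t)*(-14 + t) = (-14 + t)*(33 + t))
(Y(-11, 7) - 1524)*(S + 1766) = ((-462 + 7² + 19*7) - 1524)*(-4391 + 1766) = ((-462 + 49 + 133) - 1524)*(-2625) = (-280 - 1524)*(-2625) = -1804*(-2625) = 4735500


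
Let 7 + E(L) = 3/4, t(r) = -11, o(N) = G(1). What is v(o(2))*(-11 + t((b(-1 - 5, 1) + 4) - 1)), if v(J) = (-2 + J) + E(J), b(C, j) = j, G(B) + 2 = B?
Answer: 407/2 ≈ 203.50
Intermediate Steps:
G(B) = -2 + B
o(N) = -1 (o(N) = -2 + 1 = -1)
E(L) = -25/4 (E(L) = -7 + 3/4 = -25/4)
v(J) = -33/4 + J (v(J) = (-2 + J) - 25/4 = -33/4 + J)
v(o(2))*(-11 + t((b(-1 - 5, 1) + 4) - 1)) = (-33/4 - 1)*(-11 - 11) = -37/4*(-22) = 407/2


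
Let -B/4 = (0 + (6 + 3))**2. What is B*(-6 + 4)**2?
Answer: -1296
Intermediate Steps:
B = -324 (B = -4*(0 + (6 + 3))**2 = -4*(0 + 9)**2 = -4*9**2 = -4*81 = -324)
B*(-6 + 4)**2 = -324*(-6 + 4)**2 = -324*(-2)**2 = -324*4 = -1296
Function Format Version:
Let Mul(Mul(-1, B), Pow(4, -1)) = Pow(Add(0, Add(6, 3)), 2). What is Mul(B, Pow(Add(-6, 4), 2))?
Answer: -1296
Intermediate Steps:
B = -324 (B = Mul(-4, Pow(Add(0, Add(6, 3)), 2)) = Mul(-4, Pow(Add(0, 9), 2)) = Mul(-4, Pow(9, 2)) = Mul(-4, 81) = -324)
Mul(B, Pow(Add(-6, 4), 2)) = Mul(-324, Pow(Add(-6, 4), 2)) = Mul(-324, Pow(-2, 2)) = Mul(-324, 4) = -1296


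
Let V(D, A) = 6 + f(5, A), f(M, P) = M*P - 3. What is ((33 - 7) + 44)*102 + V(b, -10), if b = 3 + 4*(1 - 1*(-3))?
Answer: 7093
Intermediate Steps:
b = 19 (b = 3 + 4*(1 + 3) = 3 + 4*4 = 3 + 16 = 19)
f(M, P) = -3 + M*P
V(D, A) = 3 + 5*A (V(D, A) = 6 + (-3 + 5*A) = 3 + 5*A)
((33 - 7) + 44)*102 + V(b, -10) = ((33 - 7) + 44)*102 + (3 + 5*(-10)) = (26 + 44)*102 + (3 - 50) = 70*102 - 47 = 7140 - 47 = 7093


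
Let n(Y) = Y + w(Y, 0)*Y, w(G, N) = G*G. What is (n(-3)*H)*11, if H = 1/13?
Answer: -330/13 ≈ -25.385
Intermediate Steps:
w(G, N) = G**2
H = 1/13 ≈ 0.076923
n(Y) = Y + Y**3 (n(Y) = Y + Y**2*Y = Y + Y**3)
(n(-3)*H)*11 = ((-3 + (-3)**3)*(1/13))*11 = ((-3 - 27)*(1/13))*11 = -30*1/13*11 = -30/13*11 = -330/13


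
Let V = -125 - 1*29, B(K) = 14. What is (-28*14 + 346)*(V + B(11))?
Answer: 6440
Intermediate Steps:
V = -154 (V = -125 - 29 = -154)
(-28*14 + 346)*(V + B(11)) = (-28*14 + 346)*(-154 + 14) = (-392 + 346)*(-140) = -46*(-140) = 6440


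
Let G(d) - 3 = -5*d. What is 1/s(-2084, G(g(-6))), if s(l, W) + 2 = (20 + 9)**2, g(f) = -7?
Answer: 1/839 ≈ 0.0011919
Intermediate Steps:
G(d) = 3 - 5*d
s(l, W) = 839 (s(l, W) = -2 + (20 + 9)**2 = -2 + 29**2 = -2 + 841 = 839)
1/s(-2084, G(g(-6))) = 1/839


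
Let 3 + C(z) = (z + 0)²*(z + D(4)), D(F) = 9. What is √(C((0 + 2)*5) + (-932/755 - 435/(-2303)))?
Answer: 3*√12997837057610/248395 ≈ 43.543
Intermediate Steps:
C(z) = -3 + z²*(9 + z) (C(z) = -3 + (z + 0)²*(z + 9) = -3 + z²*(9 + z))
√(C((0 + 2)*5) + (-932/755 - 435/(-2303))) = √((-3 + ((0 + 2)*5)³ + 9*((0 + 2)*5)²) + (-932/755 - 435/(-2303))) = √((-3 + (2*5)³ + 9*(2*5)²) + (-932*1/755 - 435*(-1/2303))) = √((-3 + 10³ + 9*10²) + (-932/755 + 435/2303)) = √((-3 + 1000 + 9*100) - 1817971/1738765) = √((-3 + 1000 + 900) - 1817971/1738765) = √(1897 - 1817971/1738765) = √(3296619234/1738765) = 3*√12997837057610/248395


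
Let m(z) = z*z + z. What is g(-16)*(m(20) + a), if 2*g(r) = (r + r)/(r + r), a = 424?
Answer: 422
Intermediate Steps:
m(z) = z + z² (m(z) = z² + z = z + z²)
g(r) = ½ (g(r) = ((r + r)/(r + r))/2 = ((2*r)/((2*r)))/2 = ((2*r)*(1/(2*r)))/2 = (½)*1 = ½)
g(-16)*(m(20) + a) = (20*(1 + 20) + 424)/2 = (20*21 + 424)/2 = (420 + 424)/2 = (½)*844 = 422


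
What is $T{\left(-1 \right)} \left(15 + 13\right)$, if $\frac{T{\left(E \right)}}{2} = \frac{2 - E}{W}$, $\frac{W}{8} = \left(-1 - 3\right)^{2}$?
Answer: $\frac{21}{16} \approx 1.3125$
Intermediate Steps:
$W = 128$ ($W = 8 \left(-1 - 3\right)^{2} = 8 \left(-4\right)^{2} = 8 \cdot 16 = 128$)
$T{\left(E \right)} = \frac{1}{32} - \frac{E}{64}$ ($T{\left(E \right)} = 2 \frac{2 - E}{128} = 2 \left(2 - E\right) \frac{1}{128} = 2 \left(\frac{1}{64} - \frac{E}{128}\right) = \frac{1}{32} - \frac{E}{64}$)
$T{\left(-1 \right)} \left(15 + 13\right) = \left(\frac{1}{32} - - \frac{1}{64}\right) \left(15 + 13\right) = \left(\frac{1}{32} + \frac{1}{64}\right) 28 = \frac{3}{64} \cdot 28 = \frac{21}{16}$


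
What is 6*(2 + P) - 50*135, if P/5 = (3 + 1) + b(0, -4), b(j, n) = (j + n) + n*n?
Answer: -6258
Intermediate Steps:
b(j, n) = j + n + n² (b(j, n) = (j + n) + n² = j + n + n²)
P = 80 (P = 5*((3 + 1) + (0 - 4 + (-4)²)) = 5*(4 + (0 - 4 + 16)) = 5*(4 + 12) = 5*16 = 80)
6*(2 + P) - 50*135 = 6*(2 + 80) - 50*135 = 6*82 - 6750 = 492 - 6750 = -6258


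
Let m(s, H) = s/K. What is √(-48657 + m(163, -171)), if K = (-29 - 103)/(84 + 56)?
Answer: I*√53175738/33 ≈ 220.97*I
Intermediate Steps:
K = -33/35 (K = -132/140 = -132*1/140 = -33/35 ≈ -0.94286)
m(s, H) = -35*s/33 (m(s, H) = s/(-33/35) = s*(-35/33) = -35*s/33)
√(-48657 + m(163, -171)) = √(-48657 - 35/33*163) = √(-48657 - 5705/33) = √(-1611386/33) = I*√53175738/33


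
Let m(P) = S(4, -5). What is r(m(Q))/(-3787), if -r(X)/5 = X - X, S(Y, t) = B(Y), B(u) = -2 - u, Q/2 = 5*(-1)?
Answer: 0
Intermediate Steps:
Q = -10 (Q = 2*(5*(-1)) = 2*(-5) = -10)
S(Y, t) = -2 - Y
m(P) = -6 (m(P) = -2 - 1*4 = -2 - 4 = -6)
r(X) = 0 (r(X) = -5*(X - X) = -5*0 = 0)
r(m(Q))/(-3787) = 0/(-3787) = 0*(-1/3787) = 0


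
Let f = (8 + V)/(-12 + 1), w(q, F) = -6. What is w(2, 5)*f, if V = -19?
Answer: -6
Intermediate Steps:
f = 1 (f = (8 - 19)/(-12 + 1) = -11/(-11) = -11*(-1/11) = 1)
w(2, 5)*f = -6*1 = -6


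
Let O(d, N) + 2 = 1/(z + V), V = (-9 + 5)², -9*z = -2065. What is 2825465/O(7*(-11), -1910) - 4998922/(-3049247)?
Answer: -19031707310507597/13444130023 ≈ -1.4156e+6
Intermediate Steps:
z = 2065/9 (z = -⅑*(-2065) = 2065/9 ≈ 229.44)
V = 16 (V = (-4)² = 16)
O(d, N) = -4409/2209 (O(d, N) = -2 + 1/(2065/9 + 16) = -2 + 1/(2209/9) = -2 + 9/2209 = -4409/2209)
2825465/O(7*(-11), -1910) - 4998922/(-3049247) = 2825465/(-4409/2209) - 4998922/(-3049247) = 2825465*(-2209/4409) - 4998922*(-1/3049247) = -6241452185/4409 + 4998922/3049247 = -19031707310507597/13444130023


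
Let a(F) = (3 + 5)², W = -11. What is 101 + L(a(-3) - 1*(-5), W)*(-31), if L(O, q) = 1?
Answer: 70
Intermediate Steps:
a(F) = 64 (a(F) = 8² = 64)
101 + L(a(-3) - 1*(-5), W)*(-31) = 101 + 1*(-31) = 101 - 31 = 70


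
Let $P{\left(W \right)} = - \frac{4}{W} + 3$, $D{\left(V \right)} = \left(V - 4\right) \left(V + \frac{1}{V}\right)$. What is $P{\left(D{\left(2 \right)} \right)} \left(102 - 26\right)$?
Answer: $\frac{1444}{5} \approx 288.8$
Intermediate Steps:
$D{\left(V \right)} = \left(-4 + V\right) \left(V + \frac{1}{V}\right)$
$P{\left(W \right)} = 3 - \frac{4}{W}$
$P{\left(D{\left(2 \right)} \right)} \left(102 - 26\right) = \left(3 - \frac{4}{1 + 2^{2} - 8 - \frac{4}{2}}\right) \left(102 - 26\right) = \left(3 - \frac{4}{1 + 4 - 8 - 2}\right) 76 = \left(3 - \frac{4}{-5}\right) 76 = \left(3 - - \frac{4}{5}\right) 76 = \left(3 + \frac{4}{5}\right) 76 = \frac{19}{5} \cdot 76 = \frac{1444}{5}$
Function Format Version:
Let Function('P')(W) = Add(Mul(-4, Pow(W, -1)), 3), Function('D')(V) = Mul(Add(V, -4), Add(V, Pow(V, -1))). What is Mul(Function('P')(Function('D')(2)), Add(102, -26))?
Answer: Rational(1444, 5) ≈ 288.80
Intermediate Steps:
Function('D')(V) = Mul(Add(-4, V), Add(V, Pow(V, -1)))
Function('P')(W) = Add(3, Mul(-4, Pow(W, -1)))
Mul(Function('P')(Function('D')(2)), Add(102, -26)) = Mul(Add(3, Mul(-4, Pow(Add(1, Pow(2, 2), Mul(-4, 2), Mul(-4, Pow(2, -1))), -1))), Add(102, -26)) = Mul(Add(3, Mul(-4, Pow(Add(1, 4, -8, Mul(-4, Rational(1, 2))), -1))), 76) = Mul(Add(3, Mul(-4, Pow(Add(1, 4, -8, -2), -1))), 76) = Mul(Add(3, Mul(-4, Pow(-5, -1))), 76) = Mul(Add(3, Mul(-4, Rational(-1, 5))), 76) = Mul(Add(3, Rational(4, 5)), 76) = Mul(Rational(19, 5), 76) = Rational(1444, 5)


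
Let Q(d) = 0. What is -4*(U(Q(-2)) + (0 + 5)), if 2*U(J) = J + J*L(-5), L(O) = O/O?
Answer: -20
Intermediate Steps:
L(O) = 1
U(J) = J (U(J) = (J + J*1)/2 = (J + J)/2 = (2*J)/2 = J)
-4*(U(Q(-2)) + (0 + 5)) = -4*(0 + (0 + 5)) = -4*(0 + 5) = -4*5 = -20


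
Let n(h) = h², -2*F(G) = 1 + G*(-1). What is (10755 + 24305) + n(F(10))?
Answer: 140321/4 ≈ 35080.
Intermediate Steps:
F(G) = -½ + G/2 (F(G) = -(1 + G*(-1))/2 = -(1 - G)/2 = -½ + G/2)
(10755 + 24305) + n(F(10)) = (10755 + 24305) + (-½ + (½)*10)² = 35060 + (-½ + 5)² = 35060 + (9/2)² = 35060 + 81/4 = 140321/4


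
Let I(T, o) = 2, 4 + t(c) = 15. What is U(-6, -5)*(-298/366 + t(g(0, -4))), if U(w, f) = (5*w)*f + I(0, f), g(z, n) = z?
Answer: 283328/183 ≈ 1548.2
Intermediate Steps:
t(c) = 11 (t(c) = -4 + 15 = 11)
U(w, f) = 2 + 5*f*w (U(w, f) = (5*w)*f + 2 = 5*f*w + 2 = 2 + 5*f*w)
U(-6, -5)*(-298/366 + t(g(0, -4))) = (2 + 5*(-5)*(-6))*(-298/366 + 11) = (2 + 150)*(-298*1/366 + 11) = 152*(-149/183 + 11) = 152*(1864/183) = 283328/183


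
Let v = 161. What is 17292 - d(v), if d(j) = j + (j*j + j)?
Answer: -8951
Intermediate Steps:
d(j) = j**2 + 2*j (d(j) = j + (j**2 + j) = j + (j + j**2) = j**2 + 2*j)
17292 - d(v) = 17292 - 161*(2 + 161) = 17292 - 161*163 = 17292 - 1*26243 = 17292 - 26243 = -8951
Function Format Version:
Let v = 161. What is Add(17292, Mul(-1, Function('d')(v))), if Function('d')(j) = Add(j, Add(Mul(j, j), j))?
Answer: -8951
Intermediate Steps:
Function('d')(j) = Add(Pow(j, 2), Mul(2, j)) (Function('d')(j) = Add(j, Add(Pow(j, 2), j)) = Add(j, Add(j, Pow(j, 2))) = Add(Pow(j, 2), Mul(2, j)))
Add(17292, Mul(-1, Function('d')(v))) = Add(17292, Mul(-1, Mul(161, Add(2, 161)))) = Add(17292, Mul(-1, Mul(161, 163))) = Add(17292, Mul(-1, 26243)) = Add(17292, -26243) = -8951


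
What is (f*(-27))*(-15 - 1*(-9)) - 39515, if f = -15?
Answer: -41945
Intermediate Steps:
(f*(-27))*(-15 - 1*(-9)) - 39515 = (-15*(-27))*(-15 - 1*(-9)) - 39515 = 405*(-15 + 9) - 39515 = 405*(-6) - 39515 = -2430 - 39515 = -41945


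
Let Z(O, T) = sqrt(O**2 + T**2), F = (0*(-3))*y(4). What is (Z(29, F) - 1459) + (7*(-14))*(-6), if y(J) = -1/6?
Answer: -842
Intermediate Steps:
y(J) = -1/6 (y(J) = -1*1/6 = -1/6)
F = 0 (F = (0*(-3))*(-1/6) = 0*(-1/6) = 0)
(Z(29, F) - 1459) + (7*(-14))*(-6) = (sqrt(29**2 + 0**2) - 1459) + (7*(-14))*(-6) = (sqrt(841 + 0) - 1459) - 98*(-6) = (sqrt(841) - 1459) + 588 = (29 - 1459) + 588 = -1430 + 588 = -842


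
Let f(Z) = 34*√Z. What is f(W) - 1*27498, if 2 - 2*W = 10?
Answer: -27498 + 68*I ≈ -27498.0 + 68.0*I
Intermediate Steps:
W = -4 (W = 1 - ½*10 = 1 - 5 = -4)
f(W) - 1*27498 = 34*√(-4) - 1*27498 = 34*(2*I) - 27498 = 68*I - 27498 = -27498 + 68*I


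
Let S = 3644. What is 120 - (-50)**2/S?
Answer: 108695/911 ≈ 119.31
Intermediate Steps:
120 - (-50)**2/S = 120 - (-50)**2/3644 = 120 - 2500/3644 = 120 - 1*625/911 = 120 - 625/911 = 108695/911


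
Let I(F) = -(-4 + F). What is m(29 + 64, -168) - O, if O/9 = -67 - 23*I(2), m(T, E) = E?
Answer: 849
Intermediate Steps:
I(F) = 4 - F
O = -1017 (O = 9*(-67 - 23*(4 - 1*2)) = 9*(-67 - 23*(4 - 2)) = 9*(-67 - 23*2) = 9*(-67 - 46) = 9*(-113) = -1017)
m(29 + 64, -168) - O = -168 - 1*(-1017) = -168 + 1017 = 849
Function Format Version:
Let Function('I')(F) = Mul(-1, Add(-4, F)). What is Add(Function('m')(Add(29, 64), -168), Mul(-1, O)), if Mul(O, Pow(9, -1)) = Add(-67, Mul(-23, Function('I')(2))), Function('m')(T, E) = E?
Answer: 849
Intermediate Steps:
Function('I')(F) = Add(4, Mul(-1, F))
O = -1017 (O = Mul(9, Add(-67, Mul(-23, Add(4, Mul(-1, 2))))) = Mul(9, Add(-67, Mul(-23, Add(4, -2)))) = Mul(9, Add(-67, Mul(-23, 2))) = Mul(9, Add(-67, -46)) = Mul(9, -113) = -1017)
Add(Function('m')(Add(29, 64), -168), Mul(-1, O)) = Add(-168, Mul(-1, -1017)) = Add(-168, 1017) = 849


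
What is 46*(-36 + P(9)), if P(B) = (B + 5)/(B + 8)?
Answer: -27508/17 ≈ -1618.1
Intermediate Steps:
P(B) = (5 + B)/(8 + B)
46*(-36 + P(9)) = 46*(-36 + (5 + 9)/(8 + 9)) = 46*(-36 + 14/17) = 46*(-598/17) = -27508/17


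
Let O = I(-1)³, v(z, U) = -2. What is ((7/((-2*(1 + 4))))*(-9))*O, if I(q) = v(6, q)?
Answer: -252/5 ≈ -50.400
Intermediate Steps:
I(q) = -2
O = -8 (O = (-2)³ = -8)
((7/((-2*(1 + 4))))*(-9))*O = ((7/((-2*(1 + 4))))*(-9))*(-8) = ((7/((-2*5)))*(-9))*(-8) = ((7/(-10))*(-9))*(-8) = ((7*(-⅒))*(-9))*(-8) = -7/10*(-9)*(-8) = (63/10)*(-8) = -252/5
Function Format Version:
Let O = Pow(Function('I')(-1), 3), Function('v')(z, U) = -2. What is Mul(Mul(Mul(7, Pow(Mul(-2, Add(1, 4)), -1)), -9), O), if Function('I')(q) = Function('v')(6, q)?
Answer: Rational(-252, 5) ≈ -50.400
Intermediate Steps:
Function('I')(q) = -2
O = -8 (O = Pow(-2, 3) = -8)
Mul(Mul(Mul(7, Pow(Mul(-2, Add(1, 4)), -1)), -9), O) = Mul(Mul(Mul(7, Pow(Mul(-2, Add(1, 4)), -1)), -9), -8) = Mul(Mul(Mul(7, Pow(Mul(-2, 5), -1)), -9), -8) = Mul(Mul(Mul(7, Pow(-10, -1)), -9), -8) = Mul(Mul(Mul(7, Rational(-1, 10)), -9), -8) = Mul(Mul(Rational(-7, 10), -9), -8) = Mul(Rational(63, 10), -8) = Rational(-252, 5)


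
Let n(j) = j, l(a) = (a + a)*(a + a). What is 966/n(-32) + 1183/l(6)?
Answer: -791/36 ≈ -21.972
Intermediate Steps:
l(a) = 4*a² (l(a) = (2*a)*(2*a) = 4*a²)
966/n(-32) + 1183/l(6) = 966/(-32) + 1183/((4*6²)) = 966*(-1/32) + 1183/((4*36)) = -483/16 + 1183/144 = -791/36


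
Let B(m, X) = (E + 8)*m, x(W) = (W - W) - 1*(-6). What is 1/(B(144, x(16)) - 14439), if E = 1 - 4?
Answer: -1/13719 ≈ -7.2892e-5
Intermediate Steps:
E = -3
x(W) = 6 (x(W) = 0 + 6 = 6)
B(m, X) = 5*m (B(m, X) = (-3 + 8)*m = 5*m)
1/(B(144, x(16)) - 14439) = 1/(5*144 - 14439) = 1/(720 - 14439) = 1/(-13719) = -1/13719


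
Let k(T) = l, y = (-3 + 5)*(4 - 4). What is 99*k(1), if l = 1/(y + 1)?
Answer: 99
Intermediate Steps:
y = 0 (y = 2*0 = 0)
l = 1 (l = 1/(0 + 1) = 1/1 = 1)
k(T) = 1
99*k(1) = 99*1 = 99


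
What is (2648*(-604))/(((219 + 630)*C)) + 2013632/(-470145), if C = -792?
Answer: -25084838084/13172052465 ≈ -1.9044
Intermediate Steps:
(2648*(-604))/(((219 + 630)*C)) + 2013632/(-470145) = (2648*(-604))/(((219 + 630)*(-792))) + 2013632/(-470145) = -1599392/(849*(-792)) + 2013632*(-1/470145) = -1599392/(-672408) - 2013632/470145 = -1599392*(-1/672408) - 2013632/470145 = 199924/84051 - 2013632/470145 = -25084838084/13172052465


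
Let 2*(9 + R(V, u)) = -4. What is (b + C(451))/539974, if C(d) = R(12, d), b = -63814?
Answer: -63825/539974 ≈ -0.11820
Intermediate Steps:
R(V, u) = -11 (R(V, u) = -9 + (½)*(-4) = -9 - 2 = -11)
C(d) = -11
(b + C(451))/539974 = (-63814 - 11)/539974 = -63825*1/539974 = -63825/539974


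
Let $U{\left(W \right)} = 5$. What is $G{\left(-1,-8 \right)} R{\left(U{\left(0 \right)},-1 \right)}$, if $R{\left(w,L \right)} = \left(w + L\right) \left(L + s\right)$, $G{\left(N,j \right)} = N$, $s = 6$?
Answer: $-20$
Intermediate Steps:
$R{\left(w,L \right)} = \left(6 + L\right) \left(L + w\right)$ ($R{\left(w,L \right)} = \left(w + L\right) \left(L + 6\right) = \left(L + w\right) \left(6 + L\right) = \left(6 + L\right) \left(L + w\right)$)
$G{\left(-1,-8 \right)} R{\left(U{\left(0 \right)},-1 \right)} = - (\left(-1\right)^{2} + 6 \left(-1\right) + 6 \cdot 5 - 5) = - (1 - 6 + 30 - 5) = \left(-1\right) 20 = -20$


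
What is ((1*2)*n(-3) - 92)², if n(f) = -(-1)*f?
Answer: 9604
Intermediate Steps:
n(f) = f
((1*2)*n(-3) - 92)² = ((1*2)*(-3) - 92)² = (2*(-3) - 92)² = (-6 - 92)² = (-98)² = 9604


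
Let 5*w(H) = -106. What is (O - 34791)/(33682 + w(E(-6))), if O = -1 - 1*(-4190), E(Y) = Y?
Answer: -76505/84152 ≈ -0.90913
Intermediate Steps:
O = 4189 (O = -1 + 4190 = 4189)
w(H) = -106/5 (w(H) = (⅕)*(-106) = -106/5)
(O - 34791)/(33682 + w(E(-6))) = (4189 - 34791)/(33682 - 106/5) = -30602/168304/5 = -30602*5/168304 = -76505/84152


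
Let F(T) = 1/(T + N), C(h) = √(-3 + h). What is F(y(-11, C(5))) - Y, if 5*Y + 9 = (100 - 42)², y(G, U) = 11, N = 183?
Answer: -130173/194 ≈ -671.00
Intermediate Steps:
F(T) = 1/(183 + T) (F(T) = 1/(T + 183) = 1/(183 + T))
Y = 671 (Y = -9/5 + (100 - 42)²/5 = -9/5 + (⅕)*58² = -9/5 + (⅕)*3364 = -9/5 + 3364/5 = 671)
F(y(-11, C(5))) - Y = 1/(183 + 11) - 1*671 = 1/194 - 671 = -130173/194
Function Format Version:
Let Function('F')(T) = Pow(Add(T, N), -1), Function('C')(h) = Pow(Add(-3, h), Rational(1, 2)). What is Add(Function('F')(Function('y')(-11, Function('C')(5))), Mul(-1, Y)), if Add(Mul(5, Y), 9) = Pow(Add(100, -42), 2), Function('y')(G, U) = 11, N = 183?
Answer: Rational(-130173, 194) ≈ -671.00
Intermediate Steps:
Function('F')(T) = Pow(Add(183, T), -1) (Function('F')(T) = Pow(Add(T, 183), -1) = Pow(Add(183, T), -1))
Y = 671 (Y = Add(Rational(-9, 5), Mul(Rational(1, 5), Pow(Add(100, -42), 2))) = Add(Rational(-9, 5), Mul(Rational(1, 5), Pow(58, 2))) = Add(Rational(-9, 5), Mul(Rational(1, 5), 3364)) = Add(Rational(-9, 5), Rational(3364, 5)) = 671)
Add(Function('F')(Function('y')(-11, Function('C')(5))), Mul(-1, Y)) = Add(Pow(Add(183, 11), -1), Mul(-1, 671)) = Add(Pow(194, -1), -671) = Add(Rational(1, 194), -671) = Rational(-130173, 194)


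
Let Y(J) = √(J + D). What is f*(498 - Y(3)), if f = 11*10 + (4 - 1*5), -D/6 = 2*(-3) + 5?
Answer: 53955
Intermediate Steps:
D = 6 (D = -6*(2*(-3) + 5) = -6*(-6 + 5) = -6*(-1) = 6)
f = 109 (f = 110 + (4 - 5) = 110 - 1 = 109)
Y(J) = √(6 + J) (Y(J) = √(J + 6) = √(6 + J))
f*(498 - Y(3)) = 109*(498 - √(6 + 3)) = 109*(498 - √9) = 109*(498 - 1*3) = 109*(498 - 3) = 109*495 = 53955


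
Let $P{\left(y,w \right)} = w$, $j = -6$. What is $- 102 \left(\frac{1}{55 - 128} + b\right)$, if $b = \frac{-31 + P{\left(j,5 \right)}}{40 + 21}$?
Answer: $\frac{199818}{4453} \approx 44.873$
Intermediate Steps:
$b = - \frac{26}{61}$ ($b = \frac{-31 + 5}{40 + 21} = - \frac{26}{61} \approx -0.42623$)
$- 102 \left(\frac{1}{55 - 128} + b\right) = - 102 \left(\frac{1}{55 - 128} - \frac{26}{61}\right) = - 102 \left(\frac{1}{-73} - \frac{26}{61}\right) = - 102 \left(- \frac{1}{73} - \frac{26}{61}\right) = \left(-102\right) \left(- \frac{1959}{4453}\right) = \frac{199818}{4453}$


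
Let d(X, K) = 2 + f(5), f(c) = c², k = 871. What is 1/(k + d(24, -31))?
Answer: 1/898 ≈ 0.0011136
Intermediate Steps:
d(X, K) = 27 (d(X, K) = 2 + 5² = 2 + 25 = 27)
1/(k + d(24, -31)) = 1/(871 + 27) = 1/898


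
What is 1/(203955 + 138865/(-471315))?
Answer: 94263/19225382392 ≈ 4.9030e-6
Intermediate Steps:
1/(203955 + 138865/(-471315)) = 1/(203955 + 138865*(-1/471315)) = 1/(203955 - 27773/94263) = 1/(19225382392/94263) = 94263/19225382392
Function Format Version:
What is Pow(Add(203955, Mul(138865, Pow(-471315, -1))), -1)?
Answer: Rational(94263, 19225382392) ≈ 4.9030e-6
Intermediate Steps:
Pow(Add(203955, Mul(138865, Pow(-471315, -1))), -1) = Pow(Add(203955, Mul(138865, Rational(-1, 471315))), -1) = Pow(Add(203955, Rational(-27773, 94263)), -1) = Pow(Rational(19225382392, 94263), -1) = Rational(94263, 19225382392)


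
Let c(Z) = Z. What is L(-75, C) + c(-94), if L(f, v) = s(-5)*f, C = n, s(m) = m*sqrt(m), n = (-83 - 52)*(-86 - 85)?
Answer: -94 + 375*I*sqrt(5) ≈ -94.0 + 838.53*I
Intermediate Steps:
n = 23085 (n = -135*(-171) = 23085)
s(m) = m**(3/2)
C = 23085
L(f, v) = -5*I*f*sqrt(5) (L(f, v) = (-5)**(3/2)*f = (-5*I*sqrt(5))*f = -5*I*f*sqrt(5))
L(-75, C) + c(-94) = -5*I*(-75)*sqrt(5) - 94 = 375*I*sqrt(5) - 94 = -94 + 375*I*sqrt(5)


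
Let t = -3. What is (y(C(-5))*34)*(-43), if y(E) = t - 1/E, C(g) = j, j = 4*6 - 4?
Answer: 44591/10 ≈ 4459.1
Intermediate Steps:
j = 20 (j = 24 - 4 = 20)
C(g) = 20
y(E) = -3 - 1/E
(y(C(-5))*34)*(-43) = ((-3 - 1/20)*34)*(-43) = -61/20*34*(-43) = -1037/10*(-43) = 44591/10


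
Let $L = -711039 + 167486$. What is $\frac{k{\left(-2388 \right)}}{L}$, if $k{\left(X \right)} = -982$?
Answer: $\frac{982}{543553} \approx 0.0018066$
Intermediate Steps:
$L = -543553$
$\frac{k{\left(-2388 \right)}}{L} = - \frac{982}{-543553} = \left(-982\right) \left(- \frac{1}{543553}\right) = \frac{982}{543553}$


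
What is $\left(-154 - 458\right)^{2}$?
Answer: $374544$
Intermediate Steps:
$\left(-154 - 458\right)^{2} = \left(-612\right)^{2} = 374544$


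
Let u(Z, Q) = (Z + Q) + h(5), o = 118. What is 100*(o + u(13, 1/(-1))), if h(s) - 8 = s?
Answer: 14300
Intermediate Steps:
h(s) = 8 + s
u(Z, Q) = 13 + Q + Z (u(Z, Q) = (Z + Q) + (8 + 5) = (Q + Z) + 13 = 13 + Q + Z)
100*(o + u(13, 1/(-1))) = 100*(118 + (13 + 1/(-1) + 13)) = 100*(118 + (13 - 1 + 13)) = 100*(118 + 25) = 100*143 = 14300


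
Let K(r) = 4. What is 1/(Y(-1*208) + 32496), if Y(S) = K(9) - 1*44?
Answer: 1/32456 ≈ 3.0811e-5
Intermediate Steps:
Y(S) = -40 (Y(S) = 4 - 1*44 = 4 - 44 = -40)
1/(Y(-1*208) + 32496) = 1/(-40 + 32496) = 1/32456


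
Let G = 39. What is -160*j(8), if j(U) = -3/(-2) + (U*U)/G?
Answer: -19600/39 ≈ -502.56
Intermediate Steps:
j(U) = 3/2 + U**2/39 (j(U) = -3/(-2) + (U*U)/39 = -3*(-1/2) + U**2*(1/39) = 3/2 + U**2/39)
-160*j(8) = -160*(3/2 + (1/39)*8**2) = -160*(3/2 + (1/39)*64) = -160*(3/2 + 64/39) = -160*245/78 = -19600/39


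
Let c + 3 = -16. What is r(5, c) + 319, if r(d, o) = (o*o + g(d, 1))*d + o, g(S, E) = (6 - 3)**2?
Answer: 2150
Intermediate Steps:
g(S, E) = 9 (g(S, E) = 3**2 = 9)
c = -19 (c = -3 - 16 = -19)
r(d, o) = o + d*(9 + o**2) (r(d, o) = (o*o + 9)*d + o = (o**2 + 9)*d + o = (9 + o**2)*d + o = d*(9 + o**2) + o = o + d*(9 + o**2))
r(5, c) + 319 = (-19 + 9*5 + 5*(-19)**2) + 319 = (-19 + 45 + 5*361) + 319 = (-19 + 45 + 1805) + 319 = 1831 + 319 = 2150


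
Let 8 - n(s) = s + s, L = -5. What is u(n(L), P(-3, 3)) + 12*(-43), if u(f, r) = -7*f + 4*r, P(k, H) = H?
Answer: -630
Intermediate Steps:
n(s) = 8 - 2*s (n(s) = 8 - (s + s) = 8 - 2*s)
u(n(L), P(-3, 3)) + 12*(-43) = (-7*(8 - 2*(-5)) + 4*3) + 12*(-43) = (-7*(8 + 10) + 12) - 516 = (-7*18 + 12) - 516 = (-126 + 12) - 516 = -114 - 516 = -630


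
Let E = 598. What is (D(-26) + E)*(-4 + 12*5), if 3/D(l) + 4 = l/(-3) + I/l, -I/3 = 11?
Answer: 15518048/463 ≈ 33516.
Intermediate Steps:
I = -33 (I = -3*11 = -33)
D(l) = 3/(-4 - 33/l - l/3) (D(l) = 3/(-4 + (l/(-3) - 33/l)) = 3/(-4 + (l*(-⅓) - 33/l)) = 3/(-4 + (-l/3 - 33/l)) = 3/(-4 + (-33/l - l/3)) = 3/(-4 - 33/l - l/3))
(D(-26) + E)*(-4 + 12*5) = (-9*(-26)/(99 + (-26)² + 12*(-26)) + 598)*(-4 + 12*5) = (-9*(-26)/(99 + 676 - 312) + 598)*(-4 + 60) = (-9*(-26)/463 + 598)*56 = (-9*(-26)*1/463 + 598)*56 = (234/463 + 598)*56 = (277108/463)*56 = 15518048/463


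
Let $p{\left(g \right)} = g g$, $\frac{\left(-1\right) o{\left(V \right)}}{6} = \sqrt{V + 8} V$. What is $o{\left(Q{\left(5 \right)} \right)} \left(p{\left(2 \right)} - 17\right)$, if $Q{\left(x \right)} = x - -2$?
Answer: $546 \sqrt{15} \approx 2114.6$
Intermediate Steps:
$Q{\left(x \right)} = 2 + x$ ($Q{\left(x \right)} = x + 2 = 2 + x$)
$o{\left(V \right)} = - 6 V \sqrt{8 + V}$ ($o{\left(V \right)} = - 6 \sqrt{V + 8} V = - 6 \sqrt{8 + V} V = - 6 V \sqrt{8 + V}$)
$p{\left(g \right)} = g^{2}$
$o{\left(Q{\left(5 \right)} \right)} \left(p{\left(2 \right)} - 17\right) = - 6 \left(2 + 5\right) \sqrt{8 + \left(2 + 5\right)} \left(2^{2} - 17\right) = \left(-6\right) 7 \sqrt{8 + 7} \left(4 - 17\right) = \left(-6\right) 7 \sqrt{15} \left(-13\right) = - 42 \sqrt{15} \left(-13\right) = 546 \sqrt{15}$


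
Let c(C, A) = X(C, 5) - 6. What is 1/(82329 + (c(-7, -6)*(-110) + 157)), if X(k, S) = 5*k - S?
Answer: 1/87546 ≈ 1.1423e-5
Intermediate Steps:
X(k, S) = -S + 5*k
c(C, A) = -11 + 5*C (c(C, A) = (-1*5 + 5*C) - 6 = (-5 + 5*C) - 6 = -11 + 5*C)
1/(82329 + (c(-7, -6)*(-110) + 157)) = 1/(82329 + ((-11 + 5*(-7))*(-110) + 157)) = 1/(82329 + ((-11 - 35)*(-110) + 157)) = 1/(82329 + (-46*(-110) + 157)) = 1/(82329 + (5060 + 157)) = 1/(82329 + 5217) = 1/87546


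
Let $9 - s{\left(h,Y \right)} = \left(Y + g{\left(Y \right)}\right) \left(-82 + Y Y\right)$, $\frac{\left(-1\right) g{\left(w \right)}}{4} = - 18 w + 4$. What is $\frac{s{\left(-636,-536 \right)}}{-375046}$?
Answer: $- \frac{11242704825}{375046} \approx -29977.0$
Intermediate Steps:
$g{\left(w \right)} = -16 + 72 w$ ($g{\left(w \right)} = - 4 \left(- 18 w + 4\right) = - 4 \left(4 - 18 w\right) = -16 + 72 w$)
$s{\left(h,Y \right)} = 9 - \left(-82 + Y^{2}\right) \left(-16 + 73 Y\right)$ ($s{\left(h,Y \right)} = 9 - \left(Y + \left(-16 + 72 Y\right)\right) \left(-82 + Y Y\right) = 9 - \left(-16 + 73 Y\right) \left(-82 + Y^{2}\right) = 9 - \left(-82 + Y^{2}\right) \left(-16 + 73 Y\right)$)
$\frac{s{\left(-636,-536 \right)}}{-375046} = \frac{-1303 - 73 \left(-536\right)^{3} + 16 \left(-536\right)^{2} + 5986 \left(-536\right)}{-375046} = \left(-1303 - -11241317888 + 16 \cdot 287296 - 3208496\right) \left(- \frac{1}{375046}\right) = \left(-1303 + 11241317888 + 4596736 - 3208496\right) \left(- \frac{1}{375046}\right) = 11242704825 \left(- \frac{1}{375046}\right) = - \frac{11242704825}{375046}$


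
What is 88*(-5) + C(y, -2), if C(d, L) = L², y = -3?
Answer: -436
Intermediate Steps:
88*(-5) + C(y, -2) = 88*(-5) + (-2)² = -440 + 4 = -436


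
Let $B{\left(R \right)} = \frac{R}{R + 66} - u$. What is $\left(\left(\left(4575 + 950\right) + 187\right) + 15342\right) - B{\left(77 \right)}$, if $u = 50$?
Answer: $\frac{274345}{13} \approx 21103.0$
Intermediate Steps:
$B{\left(R \right)} = -50 + \frac{R}{66 + R}$ ($B{\left(R \right)} = \frac{R}{R + 66} - 50 = \frac{R}{66 + R} - 50 = -50 + \frac{R}{66 + R}$)
$\left(\left(\left(4575 + 950\right) + 187\right) + 15342\right) - B{\left(77 \right)} = \left(\left(\left(4575 + 950\right) + 187\right) + 15342\right) - \frac{-3300 - 3773}{66 + 77} = \left(\left(5525 + 187\right) + 15342\right) - \frac{-3300 - 3773}{143} = \left(5712 + 15342\right) - \frac{1}{143} \left(-7073\right) = 21054 - - \frac{643}{13} = 21054 + \frac{643}{13} = \frac{274345}{13}$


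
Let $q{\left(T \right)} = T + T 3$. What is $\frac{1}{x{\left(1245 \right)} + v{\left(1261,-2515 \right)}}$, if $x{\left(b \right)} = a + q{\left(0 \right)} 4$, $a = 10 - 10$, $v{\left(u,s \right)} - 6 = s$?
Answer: $- \frac{1}{2509} \approx -0.00039857$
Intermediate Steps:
$q{\left(T \right)} = 4 T$ ($q{\left(T \right)} = T + 3 T = 4 T$)
$v{\left(u,s \right)} = 6 + s$
$a = 0$ ($a = 10 - 10 = 0$)
$x{\left(b \right)} = 0$ ($x{\left(b \right)} = 0 + 4 \cdot 0 \cdot 4 = 0 + 0 \cdot 4 = 0 + 0 = 0$)
$\frac{1}{x{\left(1245 \right)} + v{\left(1261,-2515 \right)}} = \frac{1}{0 + \left(6 - 2515\right)} = \frac{1}{0 - 2509} = \frac{1}{-2509} = - \frac{1}{2509}$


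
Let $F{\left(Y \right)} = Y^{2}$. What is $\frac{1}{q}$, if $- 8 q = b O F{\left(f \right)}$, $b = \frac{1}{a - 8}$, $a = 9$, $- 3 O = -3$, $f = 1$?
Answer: $-8$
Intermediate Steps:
$O = 1$ ($O = \left(- \frac{1}{3}\right) \left(-3\right) = 1$)
$b = 1$ ($b = \frac{1}{9 - 8} = 1^{-1} = 1$)
$q = - \frac{1}{8}$ ($q = - \frac{1 \cdot 1 \cdot 1^{2}}{8} = - \frac{1 \cdot 1}{8} = \left(- \frac{1}{8}\right) 1 = - \frac{1}{8} \approx -0.125$)
$\frac{1}{q} = \frac{1}{- \frac{1}{8}} = -8$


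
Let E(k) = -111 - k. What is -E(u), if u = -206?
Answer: -95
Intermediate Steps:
-E(u) = -(-111 - 1*(-206)) = -(-111 + 206) = -1*95 = -95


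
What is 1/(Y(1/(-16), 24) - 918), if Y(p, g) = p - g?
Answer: -16/15073 ≈ -0.0010615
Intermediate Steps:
1/(Y(1/(-16), 24) - 918) = 1/((1/(-16) - 1*24) - 918) = 1/((-1/16 - 24) - 918) = 1/(-385/16 - 918) = 1/(-15073/16) = -16/15073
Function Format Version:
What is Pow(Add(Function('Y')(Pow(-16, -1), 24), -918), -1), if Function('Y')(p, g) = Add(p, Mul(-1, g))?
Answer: Rational(-16, 15073) ≈ -0.0010615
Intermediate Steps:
Pow(Add(Function('Y')(Pow(-16, -1), 24), -918), -1) = Pow(Add(Add(Pow(-16, -1), Mul(-1, 24)), -918), -1) = Pow(Add(Add(Rational(-1, 16), -24), -918), -1) = Pow(Add(Rational(-385, 16), -918), -1) = Pow(Rational(-15073, 16), -1) = Rational(-16, 15073)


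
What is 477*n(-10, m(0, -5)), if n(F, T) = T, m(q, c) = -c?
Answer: 2385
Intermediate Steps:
477*n(-10, m(0, -5)) = 477*(-1*(-5)) = 477*5 = 2385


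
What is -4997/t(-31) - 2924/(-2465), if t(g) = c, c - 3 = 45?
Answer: -716309/6960 ≈ -102.92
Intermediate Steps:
c = 48 (c = 3 + 45 = 48)
t(g) = 48
-4997/t(-31) - 2924/(-2465) = -4997/48 - 2924/(-2465) = -4997*1/48 - 2924*(-1/2465) = -4997/48 + 172/145 = -716309/6960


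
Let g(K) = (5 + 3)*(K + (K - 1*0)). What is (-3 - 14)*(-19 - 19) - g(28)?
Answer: 198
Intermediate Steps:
g(K) = 16*K (g(K) = 8*(K + (K + 0)) = 8*(K + K) = 8*(2*K) = 16*K)
(-3 - 14)*(-19 - 19) - g(28) = (-3 - 14)*(-19 - 19) - 16*28 = -17*(-38) - 1*448 = 646 - 448 = 198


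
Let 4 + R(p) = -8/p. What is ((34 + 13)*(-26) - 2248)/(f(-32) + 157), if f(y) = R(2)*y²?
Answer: 694/1607 ≈ 0.43186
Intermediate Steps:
R(p) = -4 - 8/p
f(y) = -8*y² (f(y) = (-4 - 8/2)*y² = (-4 - 8*½)*y² = (-4 - 4)*y² = -8*y²)
((34 + 13)*(-26) - 2248)/(f(-32) + 157) = ((34 + 13)*(-26) - 2248)/(-8*(-32)² + 157) = (47*(-26) - 2248)/(-8*1024 + 157) = (-1222 - 2248)/(-8192 + 157) = -3470/(-8035) = -3470*(-1/8035) = 694/1607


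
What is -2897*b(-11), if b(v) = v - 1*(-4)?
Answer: 20279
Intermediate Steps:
b(v) = 4 + v (b(v) = v + 4 = 4 + v)
-2897*b(-11) = -2897*(4 - 11) = -2897*(-7) = 20279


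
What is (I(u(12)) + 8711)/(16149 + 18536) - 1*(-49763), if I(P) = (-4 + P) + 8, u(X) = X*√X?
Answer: 49315382/991 + 24*√3/34685 ≈ 49763.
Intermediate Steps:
u(X) = X^(3/2)
I(P) = 4 + P
(I(u(12)) + 8711)/(16149 + 18536) - 1*(-49763) = ((4 + 12^(3/2)) + 8711)/(16149 + 18536) - 1*(-49763) = ((4 + 24*√3) + 8711)/34685 + 49763 = (8715 + 24*√3)*(1/34685) + 49763 = (249/991 + 24*√3/34685) + 49763 = 49315382/991 + 24*√3/34685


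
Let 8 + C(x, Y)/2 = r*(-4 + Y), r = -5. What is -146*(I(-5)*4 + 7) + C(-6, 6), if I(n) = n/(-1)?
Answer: -3978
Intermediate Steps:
I(n) = -n (I(n) = n*(-1) = -n)
C(x, Y) = 24 - 10*Y (C(x, Y) = -16 + 2*(-5*(-4 + Y)) = -16 + 2*(20 - 5*Y) = -16 + (40 - 10*Y) = 24 - 10*Y)
-146*(I(-5)*4 + 7) + C(-6, 6) = -146*(-1*(-5)*4 + 7) + (24 - 10*6) = -146*(5*4 + 7) + (24 - 60) = -146*(20 + 7) - 36 = -146*27 - 36 = -3942 - 36 = -3978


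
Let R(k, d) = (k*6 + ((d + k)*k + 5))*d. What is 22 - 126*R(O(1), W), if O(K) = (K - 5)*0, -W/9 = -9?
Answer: -51008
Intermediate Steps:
W = 81 (W = -9*(-9) = 81)
O(K) = 0 (O(K) = (-5 + K)*0 = 0)
R(k, d) = d*(5 + 6*k + k*(d + k)) (R(k, d) = (6*k + (k*(d + k) + 5))*d = (6*k + (5 + k*(d + k)))*d = (5 + 6*k + k*(d + k))*d = d*(5 + 6*k + k*(d + k)))
22 - 126*R(O(1), W) = 22 - 10206*(5 + 0**2 + 6*0 + 81*0) = 22 - 10206*(5 + 0 + 0 + 0) = 22 - 10206*5 = 22 - 126*405 = 22 - 51030 = -51008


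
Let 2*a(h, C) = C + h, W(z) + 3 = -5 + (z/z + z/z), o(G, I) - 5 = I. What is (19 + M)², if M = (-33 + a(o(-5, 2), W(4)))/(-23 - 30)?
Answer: 4322241/11236 ≈ 384.68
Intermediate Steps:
o(G, I) = 5 + I
W(z) = -6 (W(z) = -3 + (-5 + (z/z + z/z)) = -3 + (-5 + (1 + 1)) = -3 + (-5 + 2) = -3 - 3 = -6)
a(h, C) = C/2 + h/2 (a(h, C) = (C + h)/2 = C/2 + h/2)
M = 65/106 (M = (-33 + ((½)*(-6) + (5 + 2)/2))/(-23 - 30) = (-33 + (-3 + (½)*7))/(-53) = (-33 + (-3 + 7/2))*(-1/53) = (-33 + ½)*(-1/53) = -65/2*(-1/53) = 65/106 ≈ 0.61321)
(19 + M)² = (19 + 65/106)² = (2079/106)² = 4322241/11236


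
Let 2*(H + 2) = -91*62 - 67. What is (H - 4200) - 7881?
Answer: -29875/2 ≈ -14938.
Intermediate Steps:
H = -5713/2 (H = -2 + (-91*62 - 67)/2 = -2 + (-5642 - 67)/2 = -2 + (½)*(-5709) = -2 - 5709/2 = -5713/2 ≈ -2856.5)
(H - 4200) - 7881 = (-5713/2 - 4200) - 7881 = -14113/2 - 7881 = -29875/2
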